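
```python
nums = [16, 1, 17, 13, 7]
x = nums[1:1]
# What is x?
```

nums has length 5. The slice nums[1:1] resolves to an empty index range, so the result is [].

[]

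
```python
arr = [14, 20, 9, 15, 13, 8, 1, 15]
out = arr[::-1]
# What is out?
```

arr has length 8. The slice arr[::-1] selects indices [7, 6, 5, 4, 3, 2, 1, 0] (7->15, 6->1, 5->8, 4->13, 3->15, 2->9, 1->20, 0->14), giving [15, 1, 8, 13, 15, 9, 20, 14].

[15, 1, 8, 13, 15, 9, 20, 14]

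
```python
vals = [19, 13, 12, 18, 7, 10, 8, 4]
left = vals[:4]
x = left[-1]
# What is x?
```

vals has length 8. The slice vals[:4] selects indices [0, 1, 2, 3] (0->19, 1->13, 2->12, 3->18), giving [19, 13, 12, 18]. So left = [19, 13, 12, 18]. Then left[-1] = 18.

18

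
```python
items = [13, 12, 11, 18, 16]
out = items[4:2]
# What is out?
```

items has length 5. The slice items[4:2] resolves to an empty index range, so the result is [].

[]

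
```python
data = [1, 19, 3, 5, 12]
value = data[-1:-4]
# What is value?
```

data has length 5. The slice data[-1:-4] resolves to an empty index range, so the result is [].

[]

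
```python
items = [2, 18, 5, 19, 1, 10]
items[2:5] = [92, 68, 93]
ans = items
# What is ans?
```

items starts as [2, 18, 5, 19, 1, 10] (length 6). The slice items[2:5] covers indices [2, 3, 4] with values [5, 19, 1]. Replacing that slice with [92, 68, 93] (same length) produces [2, 18, 92, 68, 93, 10].

[2, 18, 92, 68, 93, 10]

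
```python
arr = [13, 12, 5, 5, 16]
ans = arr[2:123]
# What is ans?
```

arr has length 5. The slice arr[2:123] selects indices [2, 3, 4] (2->5, 3->5, 4->16), giving [5, 5, 16].

[5, 5, 16]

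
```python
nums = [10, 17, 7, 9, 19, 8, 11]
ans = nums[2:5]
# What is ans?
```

nums has length 7. The slice nums[2:5] selects indices [2, 3, 4] (2->7, 3->9, 4->19), giving [7, 9, 19].

[7, 9, 19]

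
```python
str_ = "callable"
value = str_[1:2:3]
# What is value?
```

str_ has length 8. The slice str_[1:2:3] selects indices [1] (1->'a'), giving 'a'.

'a'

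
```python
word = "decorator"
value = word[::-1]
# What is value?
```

word has length 9. The slice word[::-1] selects indices [8, 7, 6, 5, 4, 3, 2, 1, 0] (8->'r', 7->'o', 6->'t', 5->'a', 4->'r', 3->'o', 2->'c', 1->'e', 0->'d'), giving 'rotaroced'.

'rotaroced'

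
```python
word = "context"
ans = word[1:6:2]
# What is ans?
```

word has length 7. The slice word[1:6:2] selects indices [1, 3, 5] (1->'o', 3->'t', 5->'x'), giving 'otx'.

'otx'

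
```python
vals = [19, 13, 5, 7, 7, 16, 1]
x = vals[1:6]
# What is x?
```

vals has length 7. The slice vals[1:6] selects indices [1, 2, 3, 4, 5] (1->13, 2->5, 3->7, 4->7, 5->16), giving [13, 5, 7, 7, 16].

[13, 5, 7, 7, 16]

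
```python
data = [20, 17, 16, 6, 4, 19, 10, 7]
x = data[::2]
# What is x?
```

data has length 8. The slice data[::2] selects indices [0, 2, 4, 6] (0->20, 2->16, 4->4, 6->10), giving [20, 16, 4, 10].

[20, 16, 4, 10]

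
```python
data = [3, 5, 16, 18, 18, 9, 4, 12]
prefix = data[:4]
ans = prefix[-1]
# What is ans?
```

data has length 8. The slice data[:4] selects indices [0, 1, 2, 3] (0->3, 1->5, 2->16, 3->18), giving [3, 5, 16, 18]. So prefix = [3, 5, 16, 18]. Then prefix[-1] = 18.

18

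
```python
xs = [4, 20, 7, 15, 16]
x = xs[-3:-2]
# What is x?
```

xs has length 5. The slice xs[-3:-2] selects indices [2] (2->7), giving [7].

[7]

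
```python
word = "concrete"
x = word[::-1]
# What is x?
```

word has length 8. The slice word[::-1] selects indices [7, 6, 5, 4, 3, 2, 1, 0] (7->'e', 6->'t', 5->'e', 4->'r', 3->'c', 2->'n', 1->'o', 0->'c'), giving 'etercnoc'.

'etercnoc'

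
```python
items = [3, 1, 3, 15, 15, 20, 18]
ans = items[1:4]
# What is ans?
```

items has length 7. The slice items[1:4] selects indices [1, 2, 3] (1->1, 2->3, 3->15), giving [1, 3, 15].

[1, 3, 15]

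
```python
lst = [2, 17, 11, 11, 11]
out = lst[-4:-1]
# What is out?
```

lst has length 5. The slice lst[-4:-1] selects indices [1, 2, 3] (1->17, 2->11, 3->11), giving [17, 11, 11].

[17, 11, 11]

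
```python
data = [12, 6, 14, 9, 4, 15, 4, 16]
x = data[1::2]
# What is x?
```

data has length 8. The slice data[1::2] selects indices [1, 3, 5, 7] (1->6, 3->9, 5->15, 7->16), giving [6, 9, 15, 16].

[6, 9, 15, 16]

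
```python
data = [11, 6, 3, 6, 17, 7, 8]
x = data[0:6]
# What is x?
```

data has length 7. The slice data[0:6] selects indices [0, 1, 2, 3, 4, 5] (0->11, 1->6, 2->3, 3->6, 4->17, 5->7), giving [11, 6, 3, 6, 17, 7].

[11, 6, 3, 6, 17, 7]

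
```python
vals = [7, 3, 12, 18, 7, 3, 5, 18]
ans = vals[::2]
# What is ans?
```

vals has length 8. The slice vals[::2] selects indices [0, 2, 4, 6] (0->7, 2->12, 4->7, 6->5), giving [7, 12, 7, 5].

[7, 12, 7, 5]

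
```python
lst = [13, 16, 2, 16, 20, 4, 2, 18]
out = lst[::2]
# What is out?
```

lst has length 8. The slice lst[::2] selects indices [0, 2, 4, 6] (0->13, 2->2, 4->20, 6->2), giving [13, 2, 20, 2].

[13, 2, 20, 2]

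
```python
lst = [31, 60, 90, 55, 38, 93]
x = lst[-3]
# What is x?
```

lst has length 6. Negative index -3 maps to positive index 6 + (-3) = 3. lst[3] = 55.

55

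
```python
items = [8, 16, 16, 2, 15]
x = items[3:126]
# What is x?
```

items has length 5. The slice items[3:126] selects indices [3, 4] (3->2, 4->15), giving [2, 15].

[2, 15]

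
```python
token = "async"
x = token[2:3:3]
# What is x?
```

token has length 5. The slice token[2:3:3] selects indices [2] (2->'y'), giving 'y'.

'y'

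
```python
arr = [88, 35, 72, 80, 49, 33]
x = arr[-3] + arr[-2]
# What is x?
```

arr has length 6. Negative index -3 maps to positive index 6 + (-3) = 3. arr[3] = 80.
arr has length 6. Negative index -2 maps to positive index 6 + (-2) = 4. arr[4] = 49.
Sum: 80 + 49 = 129.

129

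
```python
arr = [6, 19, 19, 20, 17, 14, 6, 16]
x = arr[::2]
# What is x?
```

arr has length 8. The slice arr[::2] selects indices [0, 2, 4, 6] (0->6, 2->19, 4->17, 6->6), giving [6, 19, 17, 6].

[6, 19, 17, 6]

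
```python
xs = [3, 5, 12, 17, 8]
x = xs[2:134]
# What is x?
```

xs has length 5. The slice xs[2:134] selects indices [2, 3, 4] (2->12, 3->17, 4->8), giving [12, 17, 8].

[12, 17, 8]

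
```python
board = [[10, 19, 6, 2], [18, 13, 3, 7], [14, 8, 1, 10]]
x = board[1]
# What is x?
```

board has 3 rows. Row 1 is [18, 13, 3, 7].

[18, 13, 3, 7]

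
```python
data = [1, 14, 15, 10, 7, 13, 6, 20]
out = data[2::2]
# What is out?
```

data has length 8. The slice data[2::2] selects indices [2, 4, 6] (2->15, 4->7, 6->6), giving [15, 7, 6].

[15, 7, 6]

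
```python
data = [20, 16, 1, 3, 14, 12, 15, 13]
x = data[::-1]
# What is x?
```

data has length 8. The slice data[::-1] selects indices [7, 6, 5, 4, 3, 2, 1, 0] (7->13, 6->15, 5->12, 4->14, 3->3, 2->1, 1->16, 0->20), giving [13, 15, 12, 14, 3, 1, 16, 20].

[13, 15, 12, 14, 3, 1, 16, 20]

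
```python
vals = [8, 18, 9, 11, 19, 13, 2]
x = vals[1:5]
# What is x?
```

vals has length 7. The slice vals[1:5] selects indices [1, 2, 3, 4] (1->18, 2->9, 3->11, 4->19), giving [18, 9, 11, 19].

[18, 9, 11, 19]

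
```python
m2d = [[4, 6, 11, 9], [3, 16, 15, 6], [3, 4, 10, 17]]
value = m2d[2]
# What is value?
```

m2d has 3 rows. Row 2 is [3, 4, 10, 17].

[3, 4, 10, 17]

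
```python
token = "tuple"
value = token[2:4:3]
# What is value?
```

token has length 5. The slice token[2:4:3] selects indices [2] (2->'p'), giving 'p'.

'p'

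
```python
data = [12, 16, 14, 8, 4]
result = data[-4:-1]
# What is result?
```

data has length 5. The slice data[-4:-1] selects indices [1, 2, 3] (1->16, 2->14, 3->8), giving [16, 14, 8].

[16, 14, 8]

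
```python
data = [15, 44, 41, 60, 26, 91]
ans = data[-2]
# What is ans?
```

data has length 6. Negative index -2 maps to positive index 6 + (-2) = 4. data[4] = 26.

26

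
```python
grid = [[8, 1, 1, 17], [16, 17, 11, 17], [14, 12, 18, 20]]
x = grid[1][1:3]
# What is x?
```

grid[1] = [16, 17, 11, 17]. grid[1] has length 4. The slice grid[1][1:3] selects indices [1, 2] (1->17, 2->11), giving [17, 11].

[17, 11]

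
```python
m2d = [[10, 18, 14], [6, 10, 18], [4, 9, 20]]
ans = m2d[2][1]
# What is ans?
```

m2d[2] = [4, 9, 20]. Taking column 1 of that row yields 9.

9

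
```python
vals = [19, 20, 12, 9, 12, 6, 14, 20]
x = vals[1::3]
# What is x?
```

vals has length 8. The slice vals[1::3] selects indices [1, 4, 7] (1->20, 4->12, 7->20), giving [20, 12, 20].

[20, 12, 20]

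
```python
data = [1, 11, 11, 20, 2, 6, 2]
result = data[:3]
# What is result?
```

data has length 7. The slice data[:3] selects indices [0, 1, 2] (0->1, 1->11, 2->11), giving [1, 11, 11].

[1, 11, 11]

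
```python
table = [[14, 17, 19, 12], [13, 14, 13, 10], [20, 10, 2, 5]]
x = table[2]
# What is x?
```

table has 3 rows. Row 2 is [20, 10, 2, 5].

[20, 10, 2, 5]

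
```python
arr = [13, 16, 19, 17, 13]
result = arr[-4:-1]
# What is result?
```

arr has length 5. The slice arr[-4:-1] selects indices [1, 2, 3] (1->16, 2->19, 3->17), giving [16, 19, 17].

[16, 19, 17]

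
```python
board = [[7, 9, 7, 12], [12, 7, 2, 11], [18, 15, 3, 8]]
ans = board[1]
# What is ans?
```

board has 3 rows. Row 1 is [12, 7, 2, 11].

[12, 7, 2, 11]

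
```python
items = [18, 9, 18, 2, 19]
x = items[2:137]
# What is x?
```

items has length 5. The slice items[2:137] selects indices [2, 3, 4] (2->18, 3->2, 4->19), giving [18, 2, 19].

[18, 2, 19]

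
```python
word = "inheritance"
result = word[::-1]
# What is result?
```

word has length 11. The slice word[::-1] selects indices [10, 9, 8, 7, 6, 5, 4, 3, 2, 1, 0] (10->'e', 9->'c', 8->'n', 7->'a', 6->'t', 5->'i', 4->'r', 3->'e', 2->'h', 1->'n', 0->'i'), giving 'ecnatirehni'.

'ecnatirehni'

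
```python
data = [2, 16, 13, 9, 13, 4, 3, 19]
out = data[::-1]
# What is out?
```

data has length 8. The slice data[::-1] selects indices [7, 6, 5, 4, 3, 2, 1, 0] (7->19, 6->3, 5->4, 4->13, 3->9, 2->13, 1->16, 0->2), giving [19, 3, 4, 13, 9, 13, 16, 2].

[19, 3, 4, 13, 9, 13, 16, 2]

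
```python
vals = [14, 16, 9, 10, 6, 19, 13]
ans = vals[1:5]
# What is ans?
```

vals has length 7. The slice vals[1:5] selects indices [1, 2, 3, 4] (1->16, 2->9, 3->10, 4->6), giving [16, 9, 10, 6].

[16, 9, 10, 6]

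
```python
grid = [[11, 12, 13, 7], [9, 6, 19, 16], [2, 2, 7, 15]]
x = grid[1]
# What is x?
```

grid has 3 rows. Row 1 is [9, 6, 19, 16].

[9, 6, 19, 16]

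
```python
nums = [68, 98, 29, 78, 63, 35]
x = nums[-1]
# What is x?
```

nums has length 6. Negative index -1 maps to positive index 6 + (-1) = 5. nums[5] = 35.

35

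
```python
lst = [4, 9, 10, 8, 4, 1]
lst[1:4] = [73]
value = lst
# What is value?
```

lst starts as [4, 9, 10, 8, 4, 1] (length 6). The slice lst[1:4] covers indices [1, 2, 3] with values [9, 10, 8]. Replacing that slice with [73] (different length) produces [4, 73, 4, 1].

[4, 73, 4, 1]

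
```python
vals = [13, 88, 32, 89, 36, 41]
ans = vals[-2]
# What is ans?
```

vals has length 6. Negative index -2 maps to positive index 6 + (-2) = 4. vals[4] = 36.

36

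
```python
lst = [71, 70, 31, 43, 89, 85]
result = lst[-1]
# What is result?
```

lst has length 6. Negative index -1 maps to positive index 6 + (-1) = 5. lst[5] = 85.

85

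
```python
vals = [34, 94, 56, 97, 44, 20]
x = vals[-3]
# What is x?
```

vals has length 6. Negative index -3 maps to positive index 6 + (-3) = 3. vals[3] = 97.

97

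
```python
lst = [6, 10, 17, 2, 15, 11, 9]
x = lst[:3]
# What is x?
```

lst has length 7. The slice lst[:3] selects indices [0, 1, 2] (0->6, 1->10, 2->17), giving [6, 10, 17].

[6, 10, 17]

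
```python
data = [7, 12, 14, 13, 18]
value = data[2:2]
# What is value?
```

data has length 5. The slice data[2:2] resolves to an empty index range, so the result is [].

[]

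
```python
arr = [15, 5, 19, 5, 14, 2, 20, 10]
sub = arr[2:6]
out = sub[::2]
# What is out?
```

arr has length 8. The slice arr[2:6] selects indices [2, 3, 4, 5] (2->19, 3->5, 4->14, 5->2), giving [19, 5, 14, 2]. So sub = [19, 5, 14, 2]. sub has length 4. The slice sub[::2] selects indices [0, 2] (0->19, 2->14), giving [19, 14].

[19, 14]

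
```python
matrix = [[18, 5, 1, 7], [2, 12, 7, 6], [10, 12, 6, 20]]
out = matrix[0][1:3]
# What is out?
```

matrix[0] = [18, 5, 1, 7]. matrix[0] has length 4. The slice matrix[0][1:3] selects indices [1, 2] (1->5, 2->1), giving [5, 1].

[5, 1]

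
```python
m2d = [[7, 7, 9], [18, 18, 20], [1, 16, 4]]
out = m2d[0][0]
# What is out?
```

m2d[0] = [7, 7, 9]. Taking column 0 of that row yields 7.

7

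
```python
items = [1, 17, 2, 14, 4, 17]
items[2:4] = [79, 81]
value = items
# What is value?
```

items starts as [1, 17, 2, 14, 4, 17] (length 6). The slice items[2:4] covers indices [2, 3] with values [2, 14]. Replacing that slice with [79, 81] (same length) produces [1, 17, 79, 81, 4, 17].

[1, 17, 79, 81, 4, 17]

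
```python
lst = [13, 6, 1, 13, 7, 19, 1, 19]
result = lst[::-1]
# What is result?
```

lst has length 8. The slice lst[::-1] selects indices [7, 6, 5, 4, 3, 2, 1, 0] (7->19, 6->1, 5->19, 4->7, 3->13, 2->1, 1->6, 0->13), giving [19, 1, 19, 7, 13, 1, 6, 13].

[19, 1, 19, 7, 13, 1, 6, 13]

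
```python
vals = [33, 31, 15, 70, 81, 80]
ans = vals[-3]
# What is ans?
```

vals has length 6. Negative index -3 maps to positive index 6 + (-3) = 3. vals[3] = 70.

70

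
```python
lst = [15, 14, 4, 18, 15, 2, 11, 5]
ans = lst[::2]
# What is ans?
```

lst has length 8. The slice lst[::2] selects indices [0, 2, 4, 6] (0->15, 2->4, 4->15, 6->11), giving [15, 4, 15, 11].

[15, 4, 15, 11]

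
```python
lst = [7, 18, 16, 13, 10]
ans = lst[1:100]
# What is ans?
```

lst has length 5. The slice lst[1:100] selects indices [1, 2, 3, 4] (1->18, 2->16, 3->13, 4->10), giving [18, 16, 13, 10].

[18, 16, 13, 10]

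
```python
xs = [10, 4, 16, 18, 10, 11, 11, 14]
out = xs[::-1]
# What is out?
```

xs has length 8. The slice xs[::-1] selects indices [7, 6, 5, 4, 3, 2, 1, 0] (7->14, 6->11, 5->11, 4->10, 3->18, 2->16, 1->4, 0->10), giving [14, 11, 11, 10, 18, 16, 4, 10].

[14, 11, 11, 10, 18, 16, 4, 10]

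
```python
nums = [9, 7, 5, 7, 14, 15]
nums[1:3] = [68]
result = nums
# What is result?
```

nums starts as [9, 7, 5, 7, 14, 15] (length 6). The slice nums[1:3] covers indices [1, 2] with values [7, 5]. Replacing that slice with [68] (different length) produces [9, 68, 7, 14, 15].

[9, 68, 7, 14, 15]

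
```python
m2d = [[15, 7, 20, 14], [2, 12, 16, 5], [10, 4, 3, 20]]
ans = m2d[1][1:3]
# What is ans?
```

m2d[1] = [2, 12, 16, 5]. m2d[1] has length 4. The slice m2d[1][1:3] selects indices [1, 2] (1->12, 2->16), giving [12, 16].

[12, 16]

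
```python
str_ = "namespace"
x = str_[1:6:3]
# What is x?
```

str_ has length 9. The slice str_[1:6:3] selects indices [1, 4] (1->'a', 4->'s'), giving 'as'.

'as'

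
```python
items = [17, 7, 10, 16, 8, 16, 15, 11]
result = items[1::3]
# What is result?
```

items has length 8. The slice items[1::3] selects indices [1, 4, 7] (1->7, 4->8, 7->11), giving [7, 8, 11].

[7, 8, 11]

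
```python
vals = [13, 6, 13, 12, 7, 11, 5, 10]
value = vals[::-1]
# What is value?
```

vals has length 8. The slice vals[::-1] selects indices [7, 6, 5, 4, 3, 2, 1, 0] (7->10, 6->5, 5->11, 4->7, 3->12, 2->13, 1->6, 0->13), giving [10, 5, 11, 7, 12, 13, 6, 13].

[10, 5, 11, 7, 12, 13, 6, 13]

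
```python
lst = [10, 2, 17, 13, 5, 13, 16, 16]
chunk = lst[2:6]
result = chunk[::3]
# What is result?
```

lst has length 8. The slice lst[2:6] selects indices [2, 3, 4, 5] (2->17, 3->13, 4->5, 5->13), giving [17, 13, 5, 13]. So chunk = [17, 13, 5, 13]. chunk has length 4. The slice chunk[::3] selects indices [0, 3] (0->17, 3->13), giving [17, 13].

[17, 13]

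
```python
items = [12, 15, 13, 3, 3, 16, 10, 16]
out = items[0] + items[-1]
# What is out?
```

items has length 8. items[0] = 12.
items has length 8. Negative index -1 maps to positive index 8 + (-1) = 7. items[7] = 16.
Sum: 12 + 16 = 28.

28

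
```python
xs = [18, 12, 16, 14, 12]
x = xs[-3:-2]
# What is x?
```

xs has length 5. The slice xs[-3:-2] selects indices [2] (2->16), giving [16].

[16]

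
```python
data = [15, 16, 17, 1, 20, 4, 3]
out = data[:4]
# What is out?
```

data has length 7. The slice data[:4] selects indices [0, 1, 2, 3] (0->15, 1->16, 2->17, 3->1), giving [15, 16, 17, 1].

[15, 16, 17, 1]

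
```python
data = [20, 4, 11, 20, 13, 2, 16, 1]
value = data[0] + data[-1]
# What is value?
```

data has length 8. data[0] = 20.
data has length 8. Negative index -1 maps to positive index 8 + (-1) = 7. data[7] = 1.
Sum: 20 + 1 = 21.

21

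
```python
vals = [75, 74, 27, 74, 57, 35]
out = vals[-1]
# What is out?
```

vals has length 6. Negative index -1 maps to positive index 6 + (-1) = 5. vals[5] = 35.

35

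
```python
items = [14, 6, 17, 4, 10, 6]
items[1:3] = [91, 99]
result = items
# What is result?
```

items starts as [14, 6, 17, 4, 10, 6] (length 6). The slice items[1:3] covers indices [1, 2] with values [6, 17]. Replacing that slice with [91, 99] (same length) produces [14, 91, 99, 4, 10, 6].

[14, 91, 99, 4, 10, 6]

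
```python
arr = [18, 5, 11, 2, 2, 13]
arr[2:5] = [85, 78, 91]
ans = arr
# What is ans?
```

arr starts as [18, 5, 11, 2, 2, 13] (length 6). The slice arr[2:5] covers indices [2, 3, 4] with values [11, 2, 2]. Replacing that slice with [85, 78, 91] (same length) produces [18, 5, 85, 78, 91, 13].

[18, 5, 85, 78, 91, 13]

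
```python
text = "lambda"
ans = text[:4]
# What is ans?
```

text has length 6. The slice text[:4] selects indices [0, 1, 2, 3] (0->'l', 1->'a', 2->'m', 3->'b'), giving 'lamb'.

'lamb'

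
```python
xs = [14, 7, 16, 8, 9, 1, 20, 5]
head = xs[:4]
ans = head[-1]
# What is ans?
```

xs has length 8. The slice xs[:4] selects indices [0, 1, 2, 3] (0->14, 1->7, 2->16, 3->8), giving [14, 7, 16, 8]. So head = [14, 7, 16, 8]. Then head[-1] = 8.

8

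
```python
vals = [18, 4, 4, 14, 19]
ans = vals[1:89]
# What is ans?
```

vals has length 5. The slice vals[1:89] selects indices [1, 2, 3, 4] (1->4, 2->4, 3->14, 4->19), giving [4, 4, 14, 19].

[4, 4, 14, 19]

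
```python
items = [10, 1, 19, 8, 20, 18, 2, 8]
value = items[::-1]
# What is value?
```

items has length 8. The slice items[::-1] selects indices [7, 6, 5, 4, 3, 2, 1, 0] (7->8, 6->2, 5->18, 4->20, 3->8, 2->19, 1->1, 0->10), giving [8, 2, 18, 20, 8, 19, 1, 10].

[8, 2, 18, 20, 8, 19, 1, 10]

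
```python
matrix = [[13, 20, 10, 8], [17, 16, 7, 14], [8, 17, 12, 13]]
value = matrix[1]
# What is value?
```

matrix has 3 rows. Row 1 is [17, 16, 7, 14].

[17, 16, 7, 14]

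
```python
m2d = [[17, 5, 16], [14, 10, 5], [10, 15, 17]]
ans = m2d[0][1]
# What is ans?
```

m2d[0] = [17, 5, 16]. Taking column 1 of that row yields 5.

5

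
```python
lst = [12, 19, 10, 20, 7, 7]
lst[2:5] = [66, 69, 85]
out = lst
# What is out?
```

lst starts as [12, 19, 10, 20, 7, 7] (length 6). The slice lst[2:5] covers indices [2, 3, 4] with values [10, 20, 7]. Replacing that slice with [66, 69, 85] (same length) produces [12, 19, 66, 69, 85, 7].

[12, 19, 66, 69, 85, 7]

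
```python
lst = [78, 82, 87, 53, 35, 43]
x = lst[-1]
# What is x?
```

lst has length 6. Negative index -1 maps to positive index 6 + (-1) = 5. lst[5] = 43.

43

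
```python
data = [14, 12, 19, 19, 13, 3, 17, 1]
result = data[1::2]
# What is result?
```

data has length 8. The slice data[1::2] selects indices [1, 3, 5, 7] (1->12, 3->19, 5->3, 7->1), giving [12, 19, 3, 1].

[12, 19, 3, 1]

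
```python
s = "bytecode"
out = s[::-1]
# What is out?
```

s has length 8. The slice s[::-1] selects indices [7, 6, 5, 4, 3, 2, 1, 0] (7->'e', 6->'d', 5->'o', 4->'c', 3->'e', 2->'t', 1->'y', 0->'b'), giving 'edocetyb'.

'edocetyb'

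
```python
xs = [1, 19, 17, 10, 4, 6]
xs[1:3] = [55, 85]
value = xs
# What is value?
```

xs starts as [1, 19, 17, 10, 4, 6] (length 6). The slice xs[1:3] covers indices [1, 2] with values [19, 17]. Replacing that slice with [55, 85] (same length) produces [1, 55, 85, 10, 4, 6].

[1, 55, 85, 10, 4, 6]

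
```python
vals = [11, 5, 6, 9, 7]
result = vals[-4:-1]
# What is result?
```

vals has length 5. The slice vals[-4:-1] selects indices [1, 2, 3] (1->5, 2->6, 3->9), giving [5, 6, 9].

[5, 6, 9]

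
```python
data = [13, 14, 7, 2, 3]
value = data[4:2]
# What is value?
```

data has length 5. The slice data[4:2] resolves to an empty index range, so the result is [].

[]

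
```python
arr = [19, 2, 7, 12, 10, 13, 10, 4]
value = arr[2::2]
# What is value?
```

arr has length 8. The slice arr[2::2] selects indices [2, 4, 6] (2->7, 4->10, 6->10), giving [7, 10, 10].

[7, 10, 10]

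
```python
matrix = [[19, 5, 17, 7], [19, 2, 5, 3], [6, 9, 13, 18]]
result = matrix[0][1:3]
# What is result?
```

matrix[0] = [19, 5, 17, 7]. matrix[0] has length 4. The slice matrix[0][1:3] selects indices [1, 2] (1->5, 2->17), giving [5, 17].

[5, 17]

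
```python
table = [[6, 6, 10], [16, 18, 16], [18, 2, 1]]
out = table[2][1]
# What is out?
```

table[2] = [18, 2, 1]. Taking column 1 of that row yields 2.

2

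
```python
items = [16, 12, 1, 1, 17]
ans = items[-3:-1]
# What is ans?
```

items has length 5. The slice items[-3:-1] selects indices [2, 3] (2->1, 3->1), giving [1, 1].

[1, 1]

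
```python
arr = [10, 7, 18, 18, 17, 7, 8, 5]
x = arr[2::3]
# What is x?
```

arr has length 8. The slice arr[2::3] selects indices [2, 5] (2->18, 5->7), giving [18, 7].

[18, 7]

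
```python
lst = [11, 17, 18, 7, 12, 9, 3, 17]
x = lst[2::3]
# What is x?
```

lst has length 8. The slice lst[2::3] selects indices [2, 5] (2->18, 5->9), giving [18, 9].

[18, 9]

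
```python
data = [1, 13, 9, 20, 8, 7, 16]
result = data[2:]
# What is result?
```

data has length 7. The slice data[2:] selects indices [2, 3, 4, 5, 6] (2->9, 3->20, 4->8, 5->7, 6->16), giving [9, 20, 8, 7, 16].

[9, 20, 8, 7, 16]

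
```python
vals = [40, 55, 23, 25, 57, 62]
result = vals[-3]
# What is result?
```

vals has length 6. Negative index -3 maps to positive index 6 + (-3) = 3. vals[3] = 25.

25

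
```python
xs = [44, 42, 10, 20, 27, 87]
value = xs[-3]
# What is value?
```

xs has length 6. Negative index -3 maps to positive index 6 + (-3) = 3. xs[3] = 20.

20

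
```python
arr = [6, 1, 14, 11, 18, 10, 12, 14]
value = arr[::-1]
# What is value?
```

arr has length 8. The slice arr[::-1] selects indices [7, 6, 5, 4, 3, 2, 1, 0] (7->14, 6->12, 5->10, 4->18, 3->11, 2->14, 1->1, 0->6), giving [14, 12, 10, 18, 11, 14, 1, 6].

[14, 12, 10, 18, 11, 14, 1, 6]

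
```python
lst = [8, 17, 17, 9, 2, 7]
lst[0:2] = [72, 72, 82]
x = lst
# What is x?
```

lst starts as [8, 17, 17, 9, 2, 7] (length 6). The slice lst[0:2] covers indices [0, 1] with values [8, 17]. Replacing that slice with [72, 72, 82] (different length) produces [72, 72, 82, 17, 9, 2, 7].

[72, 72, 82, 17, 9, 2, 7]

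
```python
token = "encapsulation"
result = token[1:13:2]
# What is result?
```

token has length 13. The slice token[1:13:2] selects indices [1, 3, 5, 7, 9, 11] (1->'n', 3->'a', 5->'s', 7->'l', 9->'t', 11->'o'), giving 'naslto'.

'naslto'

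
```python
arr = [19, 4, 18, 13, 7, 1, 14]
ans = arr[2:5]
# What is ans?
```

arr has length 7. The slice arr[2:5] selects indices [2, 3, 4] (2->18, 3->13, 4->7), giving [18, 13, 7].

[18, 13, 7]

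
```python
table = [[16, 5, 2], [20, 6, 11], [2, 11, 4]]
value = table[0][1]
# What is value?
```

table[0] = [16, 5, 2]. Taking column 1 of that row yields 5.

5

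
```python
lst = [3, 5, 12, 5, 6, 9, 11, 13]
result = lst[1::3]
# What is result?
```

lst has length 8. The slice lst[1::3] selects indices [1, 4, 7] (1->5, 4->6, 7->13), giving [5, 6, 13].

[5, 6, 13]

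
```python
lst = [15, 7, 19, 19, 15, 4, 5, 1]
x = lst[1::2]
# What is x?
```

lst has length 8. The slice lst[1::2] selects indices [1, 3, 5, 7] (1->7, 3->19, 5->4, 7->1), giving [7, 19, 4, 1].

[7, 19, 4, 1]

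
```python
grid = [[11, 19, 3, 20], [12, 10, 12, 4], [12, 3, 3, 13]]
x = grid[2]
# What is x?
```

grid has 3 rows. Row 2 is [12, 3, 3, 13].

[12, 3, 3, 13]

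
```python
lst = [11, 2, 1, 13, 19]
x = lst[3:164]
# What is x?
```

lst has length 5. The slice lst[3:164] selects indices [3, 4] (3->13, 4->19), giving [13, 19].

[13, 19]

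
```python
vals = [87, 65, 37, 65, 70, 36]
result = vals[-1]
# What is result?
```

vals has length 6. Negative index -1 maps to positive index 6 + (-1) = 5. vals[5] = 36.

36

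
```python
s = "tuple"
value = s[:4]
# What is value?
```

s has length 5. The slice s[:4] selects indices [0, 1, 2, 3] (0->'t', 1->'u', 2->'p', 3->'l'), giving 'tupl'.

'tupl'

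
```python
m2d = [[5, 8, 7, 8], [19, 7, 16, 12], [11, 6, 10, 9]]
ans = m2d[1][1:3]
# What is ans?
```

m2d[1] = [19, 7, 16, 12]. m2d[1] has length 4. The slice m2d[1][1:3] selects indices [1, 2] (1->7, 2->16), giving [7, 16].

[7, 16]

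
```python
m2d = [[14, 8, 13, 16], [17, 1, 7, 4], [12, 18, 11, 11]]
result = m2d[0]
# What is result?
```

m2d has 3 rows. Row 0 is [14, 8, 13, 16].

[14, 8, 13, 16]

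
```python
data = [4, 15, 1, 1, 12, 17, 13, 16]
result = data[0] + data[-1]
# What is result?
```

data has length 8. data[0] = 4.
data has length 8. Negative index -1 maps to positive index 8 + (-1) = 7. data[7] = 16.
Sum: 4 + 16 = 20.

20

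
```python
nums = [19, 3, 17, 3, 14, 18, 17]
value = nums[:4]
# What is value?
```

nums has length 7. The slice nums[:4] selects indices [0, 1, 2, 3] (0->19, 1->3, 2->17, 3->3), giving [19, 3, 17, 3].

[19, 3, 17, 3]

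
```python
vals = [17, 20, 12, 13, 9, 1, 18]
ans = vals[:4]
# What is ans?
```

vals has length 7. The slice vals[:4] selects indices [0, 1, 2, 3] (0->17, 1->20, 2->12, 3->13), giving [17, 20, 12, 13].

[17, 20, 12, 13]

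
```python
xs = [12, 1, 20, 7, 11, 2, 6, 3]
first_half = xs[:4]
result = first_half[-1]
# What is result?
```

xs has length 8. The slice xs[:4] selects indices [0, 1, 2, 3] (0->12, 1->1, 2->20, 3->7), giving [12, 1, 20, 7]. So first_half = [12, 1, 20, 7]. Then first_half[-1] = 7.

7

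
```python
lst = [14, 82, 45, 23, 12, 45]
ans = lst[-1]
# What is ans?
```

lst has length 6. Negative index -1 maps to positive index 6 + (-1) = 5. lst[5] = 45.

45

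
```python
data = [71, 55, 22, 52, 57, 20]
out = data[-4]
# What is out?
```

data has length 6. Negative index -4 maps to positive index 6 + (-4) = 2. data[2] = 22.

22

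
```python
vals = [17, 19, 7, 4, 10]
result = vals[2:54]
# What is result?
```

vals has length 5. The slice vals[2:54] selects indices [2, 3, 4] (2->7, 3->4, 4->10), giving [7, 4, 10].

[7, 4, 10]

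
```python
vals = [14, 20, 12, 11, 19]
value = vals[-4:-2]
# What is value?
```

vals has length 5. The slice vals[-4:-2] selects indices [1, 2] (1->20, 2->12), giving [20, 12].

[20, 12]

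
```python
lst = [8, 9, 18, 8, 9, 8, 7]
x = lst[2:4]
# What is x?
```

lst has length 7. The slice lst[2:4] selects indices [2, 3] (2->18, 3->8), giving [18, 8].

[18, 8]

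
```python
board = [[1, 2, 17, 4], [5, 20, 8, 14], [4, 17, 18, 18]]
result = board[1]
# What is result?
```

board has 3 rows. Row 1 is [5, 20, 8, 14].

[5, 20, 8, 14]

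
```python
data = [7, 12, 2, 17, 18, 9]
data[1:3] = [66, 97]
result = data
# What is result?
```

data starts as [7, 12, 2, 17, 18, 9] (length 6). The slice data[1:3] covers indices [1, 2] with values [12, 2]. Replacing that slice with [66, 97] (same length) produces [7, 66, 97, 17, 18, 9].

[7, 66, 97, 17, 18, 9]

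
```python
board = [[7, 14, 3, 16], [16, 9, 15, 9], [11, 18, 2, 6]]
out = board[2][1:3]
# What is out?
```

board[2] = [11, 18, 2, 6]. board[2] has length 4. The slice board[2][1:3] selects indices [1, 2] (1->18, 2->2), giving [18, 2].

[18, 2]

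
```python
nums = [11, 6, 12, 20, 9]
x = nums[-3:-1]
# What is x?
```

nums has length 5. The slice nums[-3:-1] selects indices [2, 3] (2->12, 3->20), giving [12, 20].

[12, 20]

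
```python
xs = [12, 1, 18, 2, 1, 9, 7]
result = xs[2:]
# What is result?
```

xs has length 7. The slice xs[2:] selects indices [2, 3, 4, 5, 6] (2->18, 3->2, 4->1, 5->9, 6->7), giving [18, 2, 1, 9, 7].

[18, 2, 1, 9, 7]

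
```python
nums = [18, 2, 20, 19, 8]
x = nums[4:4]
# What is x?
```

nums has length 5. The slice nums[4:4] resolves to an empty index range, so the result is [].

[]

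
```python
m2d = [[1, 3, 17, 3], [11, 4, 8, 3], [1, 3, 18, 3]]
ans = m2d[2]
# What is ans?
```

m2d has 3 rows. Row 2 is [1, 3, 18, 3].

[1, 3, 18, 3]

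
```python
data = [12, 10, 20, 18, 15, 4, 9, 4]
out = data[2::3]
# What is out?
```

data has length 8. The slice data[2::3] selects indices [2, 5] (2->20, 5->4), giving [20, 4].

[20, 4]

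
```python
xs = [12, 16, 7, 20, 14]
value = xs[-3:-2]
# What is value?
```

xs has length 5. The slice xs[-3:-2] selects indices [2] (2->7), giving [7].

[7]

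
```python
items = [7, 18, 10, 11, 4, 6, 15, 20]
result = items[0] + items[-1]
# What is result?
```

items has length 8. items[0] = 7.
items has length 8. Negative index -1 maps to positive index 8 + (-1) = 7. items[7] = 20.
Sum: 7 + 20 = 27.

27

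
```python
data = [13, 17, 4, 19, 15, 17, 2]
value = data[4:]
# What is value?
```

data has length 7. The slice data[4:] selects indices [4, 5, 6] (4->15, 5->17, 6->2), giving [15, 17, 2].

[15, 17, 2]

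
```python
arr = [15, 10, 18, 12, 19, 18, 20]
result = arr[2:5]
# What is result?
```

arr has length 7. The slice arr[2:5] selects indices [2, 3, 4] (2->18, 3->12, 4->19), giving [18, 12, 19].

[18, 12, 19]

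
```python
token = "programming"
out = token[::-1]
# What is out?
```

token has length 11. The slice token[::-1] selects indices [10, 9, 8, 7, 6, 5, 4, 3, 2, 1, 0] (10->'g', 9->'n', 8->'i', 7->'m', 6->'m', 5->'a', 4->'r', 3->'g', 2->'o', 1->'r', 0->'p'), giving 'gnimmargorp'.

'gnimmargorp'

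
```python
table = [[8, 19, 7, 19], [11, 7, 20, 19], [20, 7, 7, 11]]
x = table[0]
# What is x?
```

table has 3 rows. Row 0 is [8, 19, 7, 19].

[8, 19, 7, 19]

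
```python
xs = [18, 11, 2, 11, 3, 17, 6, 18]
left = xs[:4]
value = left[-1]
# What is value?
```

xs has length 8. The slice xs[:4] selects indices [0, 1, 2, 3] (0->18, 1->11, 2->2, 3->11), giving [18, 11, 2, 11]. So left = [18, 11, 2, 11]. Then left[-1] = 11.

11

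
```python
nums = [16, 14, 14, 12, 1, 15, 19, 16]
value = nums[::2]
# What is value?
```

nums has length 8. The slice nums[::2] selects indices [0, 2, 4, 6] (0->16, 2->14, 4->1, 6->19), giving [16, 14, 1, 19].

[16, 14, 1, 19]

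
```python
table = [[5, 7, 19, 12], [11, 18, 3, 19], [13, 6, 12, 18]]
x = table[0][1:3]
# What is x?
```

table[0] = [5, 7, 19, 12]. table[0] has length 4. The slice table[0][1:3] selects indices [1, 2] (1->7, 2->19), giving [7, 19].

[7, 19]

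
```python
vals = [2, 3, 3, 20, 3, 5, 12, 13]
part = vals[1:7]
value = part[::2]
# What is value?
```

vals has length 8. The slice vals[1:7] selects indices [1, 2, 3, 4, 5, 6] (1->3, 2->3, 3->20, 4->3, 5->5, 6->12), giving [3, 3, 20, 3, 5, 12]. So part = [3, 3, 20, 3, 5, 12]. part has length 6. The slice part[::2] selects indices [0, 2, 4] (0->3, 2->20, 4->5), giving [3, 20, 5].

[3, 20, 5]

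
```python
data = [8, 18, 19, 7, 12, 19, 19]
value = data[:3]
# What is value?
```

data has length 7. The slice data[:3] selects indices [0, 1, 2] (0->8, 1->18, 2->19), giving [8, 18, 19].

[8, 18, 19]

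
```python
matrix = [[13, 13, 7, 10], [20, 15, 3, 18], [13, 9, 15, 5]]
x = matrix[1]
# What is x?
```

matrix has 3 rows. Row 1 is [20, 15, 3, 18].

[20, 15, 3, 18]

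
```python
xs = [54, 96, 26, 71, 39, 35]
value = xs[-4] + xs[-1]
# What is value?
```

xs has length 6. Negative index -4 maps to positive index 6 + (-4) = 2. xs[2] = 26.
xs has length 6. Negative index -1 maps to positive index 6 + (-1) = 5. xs[5] = 35.
Sum: 26 + 35 = 61.

61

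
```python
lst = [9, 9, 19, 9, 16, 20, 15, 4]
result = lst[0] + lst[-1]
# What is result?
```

lst has length 8. lst[0] = 9.
lst has length 8. Negative index -1 maps to positive index 8 + (-1) = 7. lst[7] = 4.
Sum: 9 + 4 = 13.

13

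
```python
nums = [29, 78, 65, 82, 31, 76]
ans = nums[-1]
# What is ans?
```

nums has length 6. Negative index -1 maps to positive index 6 + (-1) = 5. nums[5] = 76.

76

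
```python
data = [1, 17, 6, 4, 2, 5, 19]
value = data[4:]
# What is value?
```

data has length 7. The slice data[4:] selects indices [4, 5, 6] (4->2, 5->5, 6->19), giving [2, 5, 19].

[2, 5, 19]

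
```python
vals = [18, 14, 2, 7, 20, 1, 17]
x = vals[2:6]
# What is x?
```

vals has length 7. The slice vals[2:6] selects indices [2, 3, 4, 5] (2->2, 3->7, 4->20, 5->1), giving [2, 7, 20, 1].

[2, 7, 20, 1]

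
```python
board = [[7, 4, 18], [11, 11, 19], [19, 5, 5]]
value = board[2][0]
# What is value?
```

board[2] = [19, 5, 5]. Taking column 0 of that row yields 19.

19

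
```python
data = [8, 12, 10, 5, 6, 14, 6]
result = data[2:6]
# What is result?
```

data has length 7. The slice data[2:6] selects indices [2, 3, 4, 5] (2->10, 3->5, 4->6, 5->14), giving [10, 5, 6, 14].

[10, 5, 6, 14]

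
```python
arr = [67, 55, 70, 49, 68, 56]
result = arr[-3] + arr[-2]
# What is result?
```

arr has length 6. Negative index -3 maps to positive index 6 + (-3) = 3. arr[3] = 49.
arr has length 6. Negative index -2 maps to positive index 6 + (-2) = 4. arr[4] = 68.
Sum: 49 + 68 = 117.

117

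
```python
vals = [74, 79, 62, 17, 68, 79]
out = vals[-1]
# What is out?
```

vals has length 6. Negative index -1 maps to positive index 6 + (-1) = 5. vals[5] = 79.

79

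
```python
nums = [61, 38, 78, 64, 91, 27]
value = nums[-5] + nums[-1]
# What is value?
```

nums has length 6. Negative index -5 maps to positive index 6 + (-5) = 1. nums[1] = 38.
nums has length 6. Negative index -1 maps to positive index 6 + (-1) = 5. nums[5] = 27.
Sum: 38 + 27 = 65.

65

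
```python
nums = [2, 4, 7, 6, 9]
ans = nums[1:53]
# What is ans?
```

nums has length 5. The slice nums[1:53] selects indices [1, 2, 3, 4] (1->4, 2->7, 3->6, 4->9), giving [4, 7, 6, 9].

[4, 7, 6, 9]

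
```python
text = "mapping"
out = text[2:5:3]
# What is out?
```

text has length 7. The slice text[2:5:3] selects indices [2] (2->'p'), giving 'p'.

'p'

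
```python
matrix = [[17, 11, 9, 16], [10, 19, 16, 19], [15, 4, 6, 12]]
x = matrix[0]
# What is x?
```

matrix has 3 rows. Row 0 is [17, 11, 9, 16].

[17, 11, 9, 16]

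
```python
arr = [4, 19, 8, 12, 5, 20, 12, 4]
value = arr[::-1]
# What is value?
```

arr has length 8. The slice arr[::-1] selects indices [7, 6, 5, 4, 3, 2, 1, 0] (7->4, 6->12, 5->20, 4->5, 3->12, 2->8, 1->19, 0->4), giving [4, 12, 20, 5, 12, 8, 19, 4].

[4, 12, 20, 5, 12, 8, 19, 4]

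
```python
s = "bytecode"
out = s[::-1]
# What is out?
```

s has length 8. The slice s[::-1] selects indices [7, 6, 5, 4, 3, 2, 1, 0] (7->'e', 6->'d', 5->'o', 4->'c', 3->'e', 2->'t', 1->'y', 0->'b'), giving 'edocetyb'.

'edocetyb'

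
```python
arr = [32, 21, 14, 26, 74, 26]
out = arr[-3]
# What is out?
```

arr has length 6. Negative index -3 maps to positive index 6 + (-3) = 3. arr[3] = 26.

26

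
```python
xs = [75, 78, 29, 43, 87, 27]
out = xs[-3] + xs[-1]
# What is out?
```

xs has length 6. Negative index -3 maps to positive index 6 + (-3) = 3. xs[3] = 43.
xs has length 6. Negative index -1 maps to positive index 6 + (-1) = 5. xs[5] = 27.
Sum: 43 + 27 = 70.

70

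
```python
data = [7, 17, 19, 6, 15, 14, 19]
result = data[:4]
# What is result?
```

data has length 7. The slice data[:4] selects indices [0, 1, 2, 3] (0->7, 1->17, 2->19, 3->6), giving [7, 17, 19, 6].

[7, 17, 19, 6]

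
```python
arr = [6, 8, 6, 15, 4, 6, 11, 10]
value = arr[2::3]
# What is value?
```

arr has length 8. The slice arr[2::3] selects indices [2, 5] (2->6, 5->6), giving [6, 6].

[6, 6]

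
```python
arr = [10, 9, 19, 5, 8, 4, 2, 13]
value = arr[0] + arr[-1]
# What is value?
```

arr has length 8. arr[0] = 10.
arr has length 8. Negative index -1 maps to positive index 8 + (-1) = 7. arr[7] = 13.
Sum: 10 + 13 = 23.

23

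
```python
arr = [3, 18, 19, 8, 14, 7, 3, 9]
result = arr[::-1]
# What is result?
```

arr has length 8. The slice arr[::-1] selects indices [7, 6, 5, 4, 3, 2, 1, 0] (7->9, 6->3, 5->7, 4->14, 3->8, 2->19, 1->18, 0->3), giving [9, 3, 7, 14, 8, 19, 18, 3].

[9, 3, 7, 14, 8, 19, 18, 3]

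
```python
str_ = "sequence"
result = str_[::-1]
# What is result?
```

str_ has length 8. The slice str_[::-1] selects indices [7, 6, 5, 4, 3, 2, 1, 0] (7->'e', 6->'c', 5->'n', 4->'e', 3->'u', 2->'q', 1->'e', 0->'s'), giving 'ecneuqes'.

'ecneuqes'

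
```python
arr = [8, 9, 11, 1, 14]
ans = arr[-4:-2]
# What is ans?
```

arr has length 5. The slice arr[-4:-2] selects indices [1, 2] (1->9, 2->11), giving [9, 11].

[9, 11]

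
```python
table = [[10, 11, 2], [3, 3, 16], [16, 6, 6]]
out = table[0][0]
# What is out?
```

table[0] = [10, 11, 2]. Taking column 0 of that row yields 10.

10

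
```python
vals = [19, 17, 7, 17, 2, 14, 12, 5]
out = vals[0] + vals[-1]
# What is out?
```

vals has length 8. vals[0] = 19.
vals has length 8. Negative index -1 maps to positive index 8 + (-1) = 7. vals[7] = 5.
Sum: 19 + 5 = 24.

24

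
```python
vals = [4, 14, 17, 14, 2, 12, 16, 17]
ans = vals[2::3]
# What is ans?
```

vals has length 8. The slice vals[2::3] selects indices [2, 5] (2->17, 5->12), giving [17, 12].

[17, 12]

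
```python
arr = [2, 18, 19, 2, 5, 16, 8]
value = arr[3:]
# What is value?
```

arr has length 7. The slice arr[3:] selects indices [3, 4, 5, 6] (3->2, 4->5, 5->16, 6->8), giving [2, 5, 16, 8].

[2, 5, 16, 8]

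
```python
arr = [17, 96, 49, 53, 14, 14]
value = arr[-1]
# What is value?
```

arr has length 6. Negative index -1 maps to positive index 6 + (-1) = 5. arr[5] = 14.

14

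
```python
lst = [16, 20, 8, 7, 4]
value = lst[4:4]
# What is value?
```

lst has length 5. The slice lst[4:4] resolves to an empty index range, so the result is [].

[]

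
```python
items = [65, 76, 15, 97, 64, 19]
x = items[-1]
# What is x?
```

items has length 6. Negative index -1 maps to positive index 6 + (-1) = 5. items[5] = 19.

19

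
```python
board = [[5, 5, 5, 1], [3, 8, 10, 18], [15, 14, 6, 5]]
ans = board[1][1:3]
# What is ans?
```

board[1] = [3, 8, 10, 18]. board[1] has length 4. The slice board[1][1:3] selects indices [1, 2] (1->8, 2->10), giving [8, 10].

[8, 10]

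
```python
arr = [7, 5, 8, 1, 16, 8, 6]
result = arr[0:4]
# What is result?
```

arr has length 7. The slice arr[0:4] selects indices [0, 1, 2, 3] (0->7, 1->5, 2->8, 3->1), giving [7, 5, 8, 1].

[7, 5, 8, 1]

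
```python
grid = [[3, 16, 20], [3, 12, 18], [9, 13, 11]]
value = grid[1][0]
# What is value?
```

grid[1] = [3, 12, 18]. Taking column 0 of that row yields 3.

3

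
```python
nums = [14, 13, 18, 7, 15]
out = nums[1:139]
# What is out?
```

nums has length 5. The slice nums[1:139] selects indices [1, 2, 3, 4] (1->13, 2->18, 3->7, 4->15), giving [13, 18, 7, 15].

[13, 18, 7, 15]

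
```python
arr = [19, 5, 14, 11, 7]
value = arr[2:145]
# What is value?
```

arr has length 5. The slice arr[2:145] selects indices [2, 3, 4] (2->14, 3->11, 4->7), giving [14, 11, 7].

[14, 11, 7]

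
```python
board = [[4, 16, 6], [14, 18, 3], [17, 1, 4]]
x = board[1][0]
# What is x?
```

board[1] = [14, 18, 3]. Taking column 0 of that row yields 14.

14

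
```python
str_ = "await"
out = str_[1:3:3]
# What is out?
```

str_ has length 5. The slice str_[1:3:3] selects indices [1] (1->'w'), giving 'w'.

'w'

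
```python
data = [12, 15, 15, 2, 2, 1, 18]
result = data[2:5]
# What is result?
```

data has length 7. The slice data[2:5] selects indices [2, 3, 4] (2->15, 3->2, 4->2), giving [15, 2, 2].

[15, 2, 2]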